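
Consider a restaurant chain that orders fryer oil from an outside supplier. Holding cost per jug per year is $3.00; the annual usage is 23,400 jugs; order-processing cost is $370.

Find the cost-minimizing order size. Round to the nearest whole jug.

Optimal lot size Q* = (2 × 23,400 × $370 / $3)^½ ≈ 2,402.50

2,402 jugs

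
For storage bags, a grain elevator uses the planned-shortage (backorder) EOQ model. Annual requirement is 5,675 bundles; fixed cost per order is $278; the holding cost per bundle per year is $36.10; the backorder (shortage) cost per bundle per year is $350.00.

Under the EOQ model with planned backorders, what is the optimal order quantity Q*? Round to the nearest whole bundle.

Basic EOQ = √(2·5,675·278/36.1) = 295.642
Backorder adjustment √((H+b)/b) = √((36.1+350)/350) = 1.0503
Q* = 295.642 × 1.0503 ≈ 310.52

311 bundles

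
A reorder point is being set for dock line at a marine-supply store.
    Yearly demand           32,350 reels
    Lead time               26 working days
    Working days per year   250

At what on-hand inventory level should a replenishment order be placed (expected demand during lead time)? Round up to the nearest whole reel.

3,365 reels

Daily demand d = 32,350 / 250 = 129.400 reels/day
Demand during lead time = 129.400 × 26 = 3,364.40
Reorder point = 3,364.40 → round up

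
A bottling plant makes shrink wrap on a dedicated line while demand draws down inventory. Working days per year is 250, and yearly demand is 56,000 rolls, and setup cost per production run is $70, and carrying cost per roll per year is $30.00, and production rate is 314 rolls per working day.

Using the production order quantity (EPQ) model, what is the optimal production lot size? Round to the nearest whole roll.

d = 56,000/250 = 224.0000 rolls/day;  effective holding cost H(1 − d/p) = 30·(1 − 224.0000/314) = 8.59873
Q* = √(2DS / H_eff) = √(2·56,000·70 / 8.59873) ≈ 954.86

955 rolls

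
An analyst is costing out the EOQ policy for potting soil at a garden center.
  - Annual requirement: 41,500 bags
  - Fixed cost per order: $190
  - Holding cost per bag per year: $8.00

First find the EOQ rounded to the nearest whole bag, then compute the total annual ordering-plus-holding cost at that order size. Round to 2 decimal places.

$11,232.10

Optimal lot size Q* = (2 × 41,500 × $190 / $8)^½ ≈ 1,404.01 → Q = 1,404 bags
Annual ordering cost = (D/Q)·S = (41,500/1,404) × 190 = $5,616.10
Annual holding cost  = (Q/2)·H = (1,404/2) × 8 = $5,616.00
Total = $5,616.10 + $5,616.00 = $11,232.10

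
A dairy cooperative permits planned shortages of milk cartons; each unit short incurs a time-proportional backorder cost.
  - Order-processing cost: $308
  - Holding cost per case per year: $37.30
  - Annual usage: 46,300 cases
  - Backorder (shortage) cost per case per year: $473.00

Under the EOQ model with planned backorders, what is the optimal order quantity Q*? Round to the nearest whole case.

Q* = √(2DS/H) · √((H + b)/b)
   = √(2 × 46,300 × 308 / 37.3) · √((37.3 + 473) / 473)
   = 874.433 × 1.0387 ≈ 908.26

908 cases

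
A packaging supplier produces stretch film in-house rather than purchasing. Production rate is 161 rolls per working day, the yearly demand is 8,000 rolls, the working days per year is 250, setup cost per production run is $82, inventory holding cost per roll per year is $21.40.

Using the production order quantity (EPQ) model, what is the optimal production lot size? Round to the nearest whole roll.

277 rolls

Daily demand d = 8,000/250 = 32.000; p = 161; 1 − d/p = 0.80124
EPQ = √(2DS / (H(1 − d/p)))
    = √(2 × 8,000 × 82 / (21.4 × 0.80124)) ≈ 276.62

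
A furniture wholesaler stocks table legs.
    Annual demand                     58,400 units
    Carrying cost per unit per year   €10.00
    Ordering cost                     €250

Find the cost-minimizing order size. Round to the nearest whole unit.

1,709 units

2DS/H = 2·58,400·250/10 = 2,920,000.00
EOQ = √2,920,000.00 ≈ 1,708.80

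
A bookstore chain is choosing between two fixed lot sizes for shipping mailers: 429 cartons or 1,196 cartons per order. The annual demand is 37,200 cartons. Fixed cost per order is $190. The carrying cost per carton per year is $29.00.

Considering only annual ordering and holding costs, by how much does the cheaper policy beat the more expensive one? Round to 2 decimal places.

Annual cost at Q: ordering D·S/Q plus holding Q·H/2.
TC(429) = (37,200/429)×190 + (429/2)×29 = $22,696.02
TC(1,196) = (37,200/1,196)×190 + (1,196/2)×29 = $23,251.70
|ΔTC| = |$22,696.02 − $23,251.70| = $555.67

$555.67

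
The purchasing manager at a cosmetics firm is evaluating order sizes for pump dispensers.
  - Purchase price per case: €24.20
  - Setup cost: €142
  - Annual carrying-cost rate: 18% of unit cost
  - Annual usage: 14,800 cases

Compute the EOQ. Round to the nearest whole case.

Holding cost per case per year: H = 18% × €24.2 = €4.3560
EOQ = √(2DS/H) = √(2 × 14,800 × 142 / 4.356)
    = √(964,921.95) ≈ 982.30

982 cases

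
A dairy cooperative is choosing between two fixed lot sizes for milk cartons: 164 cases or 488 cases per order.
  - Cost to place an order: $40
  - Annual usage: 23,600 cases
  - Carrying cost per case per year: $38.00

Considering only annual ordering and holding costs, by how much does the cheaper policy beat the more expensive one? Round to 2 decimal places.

Annual cost at Q: ordering D·S/Q plus holding Q·H/2.
TC(164) = (23,600/164)×40 + (164/2)×38 = $8,872.10
TC(488) = (23,600/488)×40 + (488/2)×38 = $11,206.43
Lots of 164 are cheaper by $2,334.33.

$2,334.33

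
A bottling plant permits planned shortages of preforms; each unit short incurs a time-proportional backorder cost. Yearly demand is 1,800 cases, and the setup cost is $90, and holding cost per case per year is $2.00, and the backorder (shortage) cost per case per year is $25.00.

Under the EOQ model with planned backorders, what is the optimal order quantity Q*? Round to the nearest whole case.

Basic EOQ = √(2·1,800·90/2) = 402.492
Backorder adjustment √((H+b)/b) = √((2+25)/25) = 1.0392
Q* = 402.492 × 1.0392 ≈ 418.28

418 cases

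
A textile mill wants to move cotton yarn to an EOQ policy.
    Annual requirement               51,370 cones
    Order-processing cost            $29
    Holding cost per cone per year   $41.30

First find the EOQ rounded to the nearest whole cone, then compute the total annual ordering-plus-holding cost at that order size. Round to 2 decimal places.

EOQ = √(2DS/H) = √(2 × 51,370 × 29 / 41.3)
    = √(72,141.89) ≈ 268.59 → Q = 269 cones
Orders/yr = 51,370/269 = 190.967; ordering cost = 190.967 × $29 = $5,538.03
Average inventory = 269/2 = 134.5; holding cost = 134.5 × $41.3 = $5,554.85
Total = $5,538.03 + $5,554.85 = $11,092.88

$11,092.88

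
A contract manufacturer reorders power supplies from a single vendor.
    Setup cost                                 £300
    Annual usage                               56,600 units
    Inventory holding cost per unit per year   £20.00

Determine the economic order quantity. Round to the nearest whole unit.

1,303 units

Optimal lot size Q* = (2 × 56,600 × £300 / £20)^½ ≈ 1,303.07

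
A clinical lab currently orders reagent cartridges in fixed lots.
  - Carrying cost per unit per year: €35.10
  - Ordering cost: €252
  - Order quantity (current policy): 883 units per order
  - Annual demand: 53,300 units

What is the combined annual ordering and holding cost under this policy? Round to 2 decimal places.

€30,707.98

Ordering: D/Q × S = 53,300/883 × €252 = €15,211.33
Holding:  Q/2 × H = 883/2 × €35.1 = €15,496.65
Total = €15,211.33 + €15,496.65 = €30,707.98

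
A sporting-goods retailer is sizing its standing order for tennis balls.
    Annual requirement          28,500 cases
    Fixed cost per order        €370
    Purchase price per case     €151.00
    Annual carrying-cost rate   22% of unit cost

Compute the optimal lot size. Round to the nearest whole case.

Holding cost per case per year: H = 22% × €151 = €33.2200
Optimal lot size Q* = (2 × 28,500 × €370 / €33.22)^½ ≈ 796.78

797 cases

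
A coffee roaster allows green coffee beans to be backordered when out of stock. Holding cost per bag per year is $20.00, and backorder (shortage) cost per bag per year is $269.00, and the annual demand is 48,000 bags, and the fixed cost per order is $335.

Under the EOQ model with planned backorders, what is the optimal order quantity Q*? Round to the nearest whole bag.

Q* = √(2DS/H) · √((H + b)/b)
   = √(2 × 48,000 × 335 / 20) · √((20 + 269) / 269)
   = 1,268.069 × 1.0365 ≈ 1,314.36

1,314 bags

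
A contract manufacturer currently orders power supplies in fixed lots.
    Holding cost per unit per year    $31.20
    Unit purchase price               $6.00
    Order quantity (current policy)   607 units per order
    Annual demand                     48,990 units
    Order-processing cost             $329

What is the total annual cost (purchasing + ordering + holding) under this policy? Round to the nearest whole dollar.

Orders/yr = 48,990/607 = 80.708; ordering cost = 80.708 × $329 = $26,553.06
Average inventory = 607/2 = 303.5; holding cost = 303.5 × $31.2 = $9,469.20
Purchase cost = D·C = 48,990 × 6 = $293,940.00
Total = $26,553.06 + $9,469.20 + $293,940.00 = $329,962.26

$329,962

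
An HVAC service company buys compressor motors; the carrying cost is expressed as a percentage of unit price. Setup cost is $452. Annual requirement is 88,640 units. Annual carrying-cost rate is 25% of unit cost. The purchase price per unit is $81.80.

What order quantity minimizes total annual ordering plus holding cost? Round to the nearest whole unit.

1,979 units

Carrying cost H = $81.8 × 25% = $20.4500/unit/yr
Optimal lot size Q* = (2 × 88,640 × $452 / $20.45)^½ ≈ 1,979.49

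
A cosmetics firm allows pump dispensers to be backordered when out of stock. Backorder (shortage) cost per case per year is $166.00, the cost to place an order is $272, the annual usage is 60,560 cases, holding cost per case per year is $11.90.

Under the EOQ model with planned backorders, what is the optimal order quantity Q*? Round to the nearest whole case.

Basic EOQ = √(2·60,560·272/11.9) = 1,663.868
Backorder adjustment √((H+b)/b) = √((11.9+166)/166) = 1.0352
Q* = 1,663.868 × 1.0352 ≈ 1,722.47

1,722 cases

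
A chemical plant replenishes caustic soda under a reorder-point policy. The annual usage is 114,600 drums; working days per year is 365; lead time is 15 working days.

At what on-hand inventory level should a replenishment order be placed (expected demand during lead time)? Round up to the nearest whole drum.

Daily demand d = 114,600 / 365 = 313.973 drums/day
Demand during lead time = 313.973 × 15 = 4,709.59
Reorder point = 4,709.59 → round up

4,710 drums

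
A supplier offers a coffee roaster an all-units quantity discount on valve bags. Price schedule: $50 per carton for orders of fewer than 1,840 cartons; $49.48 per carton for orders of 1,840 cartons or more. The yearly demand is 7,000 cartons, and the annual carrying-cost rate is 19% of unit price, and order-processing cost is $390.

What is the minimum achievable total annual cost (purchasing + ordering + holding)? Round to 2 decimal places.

$356,492.80

H₁ = 19%×$50 = $9.5000;  H₂ = 19%×$49.48 = $9.4012
EOQ₁ = √(2×7,000×390/9.5000) = 758.11  (< 1,840, feasible at tier 1)
EOQ₂ = √(2×7,000×390/9.4012) = 762.09  (< 1,840 → use Q = 1,840 at tier-2 price)
TC(tier 1 (EOQ₁), Q≈758.1) = $357,202.08
TC(tier 2, Q≈1,840.0) = $356,492.80
Minimum at tier 2: $356,492.80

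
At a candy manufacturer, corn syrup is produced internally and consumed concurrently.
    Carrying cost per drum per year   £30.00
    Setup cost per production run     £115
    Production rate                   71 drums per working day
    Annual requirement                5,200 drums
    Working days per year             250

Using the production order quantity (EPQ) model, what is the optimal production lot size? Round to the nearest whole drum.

237 drums

d = 5,200/250 = 20.8000 drums/day;  effective holding cost H(1 − d/p) = 30·(1 − 20.8000/71) = 21.21127
Q* = √(2DS / H_eff) = √(2·5,200·115 / 21.21127) ≈ 237.46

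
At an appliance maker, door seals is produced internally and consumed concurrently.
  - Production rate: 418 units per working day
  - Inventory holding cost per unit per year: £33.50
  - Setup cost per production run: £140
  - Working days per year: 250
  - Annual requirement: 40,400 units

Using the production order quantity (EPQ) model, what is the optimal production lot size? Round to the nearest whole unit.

Daily demand d = 40,400/250 = 161.600; p = 418; 1 − d/p = 0.61340
EPQ = √(2DS / (H(1 − d/p)))
    = √(2 × 40,400 × 140 / (33.5 × 0.61340)) ≈ 741.95

742 units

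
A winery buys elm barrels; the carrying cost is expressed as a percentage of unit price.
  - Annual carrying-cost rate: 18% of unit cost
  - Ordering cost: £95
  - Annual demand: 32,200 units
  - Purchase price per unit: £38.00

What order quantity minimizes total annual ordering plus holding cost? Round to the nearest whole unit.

946 units

H = i·C = 0.18 × £38 = £6.8400 per unit-year
EOQ = √(2DS/H) = √(2 × 32,200 × 95 / 6.84)
    = √(894,444.44) ≈ 945.75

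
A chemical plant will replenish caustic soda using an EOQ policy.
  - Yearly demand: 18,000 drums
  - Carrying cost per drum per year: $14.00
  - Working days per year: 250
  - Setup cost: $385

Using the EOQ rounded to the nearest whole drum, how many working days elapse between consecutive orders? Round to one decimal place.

13.8 days

2DS/H = 2·18,000·385/14 = 990,000.00
EOQ = √990,000.00 ≈ 994.99 → Q = 995 drums
Cycle time = (working days × Q)/D = (250 × 995) / 18,000 = 13.819 days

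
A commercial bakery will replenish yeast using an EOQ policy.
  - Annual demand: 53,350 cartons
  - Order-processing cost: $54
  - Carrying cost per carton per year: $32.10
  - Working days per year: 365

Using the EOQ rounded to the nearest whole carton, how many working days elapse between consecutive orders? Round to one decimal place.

2DS/H = 2·53,350·54/32.1 = 179,495.33
EOQ = √179,495.33 ≈ 423.67 → Q = 424 cartons
Cycle time = (working days × Q)/D = (365 × 424) / 53,350 = 2.901 days

2.9 days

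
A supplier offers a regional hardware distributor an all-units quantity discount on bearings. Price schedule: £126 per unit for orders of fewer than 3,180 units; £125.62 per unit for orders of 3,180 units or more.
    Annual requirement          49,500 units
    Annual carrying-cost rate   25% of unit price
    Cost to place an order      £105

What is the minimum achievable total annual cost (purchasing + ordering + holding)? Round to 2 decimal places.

H₁ = 25%×£126 = £31.5000;  H₂ = 25%×£125.62 = £31.4050
EOQ₁ = √(2×49,500×105/31.5000) = 574.46  (< 3,180, feasible at tier 1)
EOQ₂ = √(2×49,500×105/31.4050) = 575.32  (< 3,180 → use Q = 3,180 at tier-2 price)
TC(tier 1 (EOQ₁), Q≈574.5) = £6,255,095.37
TC(tier 2, Q≈3,180.0) = £6,269,758.38
Minimum at tier 1 (EOQ₁): £6,255,095.37

£6,255,095.37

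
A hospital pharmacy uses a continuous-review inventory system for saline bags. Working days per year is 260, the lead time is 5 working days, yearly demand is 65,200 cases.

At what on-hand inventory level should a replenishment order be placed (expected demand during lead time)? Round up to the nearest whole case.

Daily demand d = 65,200 / 260 = 250.769 cases/day
Demand during lead time = 250.769 × 5 = 1,253.85
Reorder point = 1,253.85 → round up

1,254 cases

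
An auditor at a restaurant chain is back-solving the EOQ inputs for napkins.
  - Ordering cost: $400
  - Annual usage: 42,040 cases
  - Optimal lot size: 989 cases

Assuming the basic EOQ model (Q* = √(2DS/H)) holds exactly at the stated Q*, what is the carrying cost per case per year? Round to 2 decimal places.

$34.38

Since Q* = (2DS/H)^½, squaring gives Q*²·H = 2DS.
H = 2DS / Q² = 2 × 42,040 × 400 / 989² = 34.3843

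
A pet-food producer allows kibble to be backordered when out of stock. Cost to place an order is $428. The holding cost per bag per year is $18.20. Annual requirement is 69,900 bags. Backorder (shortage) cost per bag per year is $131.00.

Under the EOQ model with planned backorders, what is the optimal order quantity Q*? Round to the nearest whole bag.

1,935 bags

Q* = √(2DS/H) · √((H + b)/b)
   = √(2 × 69,900 × 428 / 18.2) · √((18.2 + 131) / 131)
   = 1,813.175 × 1.0672 ≈ 1,935.03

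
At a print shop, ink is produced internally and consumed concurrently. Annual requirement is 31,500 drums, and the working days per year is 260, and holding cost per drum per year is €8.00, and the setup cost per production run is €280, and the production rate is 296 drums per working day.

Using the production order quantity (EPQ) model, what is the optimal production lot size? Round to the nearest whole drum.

1,932 drums

Daily demand d = 31,500/260 = 121.154; p = 296; 1 − d/p = 0.59070
EPQ = √(2DS / (H(1 − d/p)))
    = √(2 × 31,500 × 280 / (8 × 0.59070)) ≈ 1,932.07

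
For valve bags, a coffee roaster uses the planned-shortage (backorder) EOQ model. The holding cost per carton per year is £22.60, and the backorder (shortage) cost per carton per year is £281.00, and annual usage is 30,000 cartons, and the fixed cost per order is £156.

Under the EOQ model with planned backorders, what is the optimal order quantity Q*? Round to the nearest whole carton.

669 cartons

Q* = √(2DS/H) · √((H + b)/b)
   = √(2 × 30,000 × 156 / 22.6) · √((22.6 + 281) / 281)
   = 643.552 × 1.0394 ≈ 668.93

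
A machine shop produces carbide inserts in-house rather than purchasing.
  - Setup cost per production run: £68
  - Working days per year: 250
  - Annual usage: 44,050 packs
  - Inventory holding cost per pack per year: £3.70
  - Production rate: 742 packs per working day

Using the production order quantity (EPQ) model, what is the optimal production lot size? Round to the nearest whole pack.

1,457 packs

Daily demand d = 44,050/250 = 176.200; p = 742; 1 − d/p = 0.76253
EPQ = √(2DS / (H(1 − d/p)))
    = √(2 × 44,050 × 68 / (3.7 × 0.76253)) ≈ 1,457.18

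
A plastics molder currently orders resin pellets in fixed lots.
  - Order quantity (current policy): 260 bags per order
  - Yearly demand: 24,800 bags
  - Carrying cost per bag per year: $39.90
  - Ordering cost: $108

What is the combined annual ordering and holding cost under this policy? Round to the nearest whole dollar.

Annual ordering cost = (D/Q)·S = (24,800/260) × 108 = $10,301.54
Annual holding cost  = (Q/2)·H = (260/2) × 39.9 = $5,187.00
Total = $10,301.54 + $5,187.00 = $15,488.54

$15,489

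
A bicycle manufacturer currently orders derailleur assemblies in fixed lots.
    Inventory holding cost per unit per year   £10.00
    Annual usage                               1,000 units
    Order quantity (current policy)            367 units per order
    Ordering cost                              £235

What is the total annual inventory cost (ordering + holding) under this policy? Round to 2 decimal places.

£2,475.33

Annual ordering cost = (D/Q)·S = (1,000/367) × 235 = £640.33
Annual holding cost  = (Q/2)·H = (367/2) × 10 = £1,835.00
Total = £640.33 + £1,835.00 = £2,475.33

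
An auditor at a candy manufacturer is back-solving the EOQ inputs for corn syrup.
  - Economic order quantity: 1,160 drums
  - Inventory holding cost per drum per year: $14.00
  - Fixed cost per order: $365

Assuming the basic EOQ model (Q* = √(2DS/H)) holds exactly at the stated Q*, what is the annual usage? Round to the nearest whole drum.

From Q* = √(2DS/H) ⇒ Q*² = 2DS/H.
D = Q²H / (2S) = 1,160² × 14 / (2 × 365) = 25,806.03

25,806 drums per year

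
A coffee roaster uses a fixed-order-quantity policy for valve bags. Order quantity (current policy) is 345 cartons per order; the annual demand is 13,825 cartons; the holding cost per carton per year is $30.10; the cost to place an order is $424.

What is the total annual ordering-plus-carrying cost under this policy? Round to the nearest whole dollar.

Ordering: D/Q × S = 13,825/345 × $424 = $16,990.72
Holding:  Q/2 × H = 345/2 × $30.1 = $5,192.25
Total = $16,990.72 + $5,192.25 = $22,182.97

$22,183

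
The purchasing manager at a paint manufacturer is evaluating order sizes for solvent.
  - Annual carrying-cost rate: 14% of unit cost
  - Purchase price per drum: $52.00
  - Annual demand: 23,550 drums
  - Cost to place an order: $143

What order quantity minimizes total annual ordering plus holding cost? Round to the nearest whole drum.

Holding cost per drum per year: H = 14% × $52 = $7.2800
2DS/H = 2·23,550·143/7.28 = 925,178.57
EOQ = √925,178.57 ≈ 961.86

962 drums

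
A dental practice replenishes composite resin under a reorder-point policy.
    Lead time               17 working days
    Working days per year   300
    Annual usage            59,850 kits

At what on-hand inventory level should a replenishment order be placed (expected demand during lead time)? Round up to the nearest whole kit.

3,392 kits

Daily demand d = 59,850 / 300 = 199.500 kits/day
Demand during lead time = 199.500 × 17 = 3,391.50
Reorder point = 3,391.50 → round up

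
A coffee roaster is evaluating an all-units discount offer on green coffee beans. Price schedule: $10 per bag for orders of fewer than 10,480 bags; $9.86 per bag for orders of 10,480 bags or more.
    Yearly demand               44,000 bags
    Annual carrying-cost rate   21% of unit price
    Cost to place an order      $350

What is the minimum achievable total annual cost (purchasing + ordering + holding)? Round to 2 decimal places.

$446,159.41

H₁ = 21%×$10 = $2.1000;  H₂ = 21%×$9.86 = $2.0706
EOQ₁ = √(2×44,000×350/2.1000) = 3,829.71  (< 10,480, feasible at tier 1)
EOQ₂ = √(2×44,000×350/2.0706) = 3,856.80  (< 10,480 → use Q = 10,480 at tier-2 price)
TC(tier 1 (EOQ₁), Q≈3,829.7) = $448,042.39
TC(tier 2, Q≈10,480.0) = $446,159.41
Minimum at tier 2: $446,159.41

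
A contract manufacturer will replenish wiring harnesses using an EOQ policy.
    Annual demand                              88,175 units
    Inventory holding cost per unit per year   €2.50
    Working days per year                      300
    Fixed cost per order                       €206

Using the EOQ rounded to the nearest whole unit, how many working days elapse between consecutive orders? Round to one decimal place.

2DS/H = 2·88,175·206/2.5 = 14,531,240.00
EOQ = √14,531,240.00 ≈ 3,811.99 → Q = 3,812 units
Days between orders = 300 / (D/Q) = 300 / 23.131 ≈ 12.970

13.0 days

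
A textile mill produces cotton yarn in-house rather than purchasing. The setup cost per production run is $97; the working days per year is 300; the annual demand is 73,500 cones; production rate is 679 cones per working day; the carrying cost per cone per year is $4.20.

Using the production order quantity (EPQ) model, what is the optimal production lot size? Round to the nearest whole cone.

2,305 cones

d = 73,500/300 = 245.0000 cones/day;  effective holding cost H(1 − d/p) = 4.2·(1 − 245.0000/679) = 2.68454
Q* = √(2DS / H_eff) = √(2·73,500·97 / 2.68454) ≈ 2,304.68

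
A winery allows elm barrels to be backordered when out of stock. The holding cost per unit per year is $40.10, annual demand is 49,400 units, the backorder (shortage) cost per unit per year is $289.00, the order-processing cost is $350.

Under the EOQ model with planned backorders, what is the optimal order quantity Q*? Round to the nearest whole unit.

Basic EOQ = √(2·49,400·350/40.1) = 928.625
Backorder adjustment √((H+b)/b) = √((40.1+289)/289) = 1.0671
Q* = 928.625 × 1.0671 ≈ 990.96

991 units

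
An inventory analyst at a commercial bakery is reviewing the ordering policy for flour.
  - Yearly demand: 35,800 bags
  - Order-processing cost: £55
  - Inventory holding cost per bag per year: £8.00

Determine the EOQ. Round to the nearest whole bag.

702 bags

Q* = √(2·D·S / H) = √(2·35,800·55 / 8) = √492,250.0 ≈ 701.61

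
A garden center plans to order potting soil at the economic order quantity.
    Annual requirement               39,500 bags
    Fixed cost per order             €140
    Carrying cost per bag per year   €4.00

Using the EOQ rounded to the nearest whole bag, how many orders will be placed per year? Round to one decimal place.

23.8 orders per year

Q* = √(2·D·S / H) = √(2·39,500·140 / 4) = √2,765,000.0 ≈ 1,662.83 → Q = 1,663
Orders per year = D/Q = 39,500 / 1,663 = 23.752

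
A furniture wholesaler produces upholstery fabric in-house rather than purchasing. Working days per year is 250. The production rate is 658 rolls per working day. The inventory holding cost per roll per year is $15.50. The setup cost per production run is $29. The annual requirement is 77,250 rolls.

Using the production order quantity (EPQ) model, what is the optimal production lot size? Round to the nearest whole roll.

738 rolls

Daily demand d = 77,250/250 = 309.000; p = 658; 1 − d/p = 0.53040
EPQ = √(2DS / (H(1 − d/p)))
    = √(2 × 77,250 × 29 / (15.5 × 0.53040)) ≈ 738.24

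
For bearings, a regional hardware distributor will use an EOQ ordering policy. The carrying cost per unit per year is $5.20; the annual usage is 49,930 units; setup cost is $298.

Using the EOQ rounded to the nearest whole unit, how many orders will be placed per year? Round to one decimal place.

20.9 orders per year

Q* = √(2·D·S / H) = √(2·49,930·298 / 5.2) = √5,722,746.2 ≈ 2,392.23 → Q = 2,392
Orders per year = D/Q = 49,930 / 2,392 = 20.874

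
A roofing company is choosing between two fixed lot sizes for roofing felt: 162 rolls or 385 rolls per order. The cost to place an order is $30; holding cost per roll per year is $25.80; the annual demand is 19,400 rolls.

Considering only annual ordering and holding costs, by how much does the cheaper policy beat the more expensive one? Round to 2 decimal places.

$795.80

Annual cost at Q: ordering D·S/Q plus holding Q·H/2.
TC(162) = (19,400/162)×30 + (162/2)×25.8 = $5,682.39
TC(385) = (19,400/385)×30 + (385/2)×25.8 = $6,478.19
Lots of 162 are cheaper by $795.80.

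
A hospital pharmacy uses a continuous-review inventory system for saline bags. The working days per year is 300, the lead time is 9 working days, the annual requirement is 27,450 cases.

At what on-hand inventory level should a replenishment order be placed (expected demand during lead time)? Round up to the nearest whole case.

824 cases

Daily demand d = 27,450 / 300 = 91.500 cases/day
Demand during lead time = 91.500 × 9 = 823.50
Reorder point = 823.50 → round up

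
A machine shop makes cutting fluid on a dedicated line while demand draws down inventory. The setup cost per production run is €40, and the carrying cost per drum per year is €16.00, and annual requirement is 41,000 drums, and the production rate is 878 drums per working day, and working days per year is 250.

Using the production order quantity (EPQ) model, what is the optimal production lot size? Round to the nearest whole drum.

Daily demand d = 41,000/250 = 164.000; p = 878; 1 − d/p = 0.81321
EPQ = √(2DS / (H(1 − d/p)))
    = √(2 × 41,000 × 40 / (16 × 0.81321)) ≈ 502.08

502 drums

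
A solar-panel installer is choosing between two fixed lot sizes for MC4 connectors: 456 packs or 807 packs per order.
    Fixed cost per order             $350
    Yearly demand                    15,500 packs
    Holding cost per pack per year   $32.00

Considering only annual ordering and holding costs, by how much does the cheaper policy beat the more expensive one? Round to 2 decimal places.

$441.50

For each Q, cost = (D/Q)·S + (Q/2)·H.
TC(456) = (15,500/456)×350 + (456/2)×32 = $19,192.93
TC(807) = (15,500/807)×350 + (807/2)×32 = $19,634.43
Cheaper: Q = 456.  Difference = $441.50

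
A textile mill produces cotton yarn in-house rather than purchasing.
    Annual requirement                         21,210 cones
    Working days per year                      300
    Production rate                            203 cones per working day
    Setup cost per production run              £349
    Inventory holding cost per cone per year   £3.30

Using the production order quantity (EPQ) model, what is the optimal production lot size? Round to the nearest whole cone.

Daily demand d = 21,210/300 = 70.700; p = 203; 1 − d/p = 0.65172
EPQ = √(2DS / (H(1 − d/p)))
    = √(2 × 21,210 × 349 / (3.3 × 0.65172)) ≈ 2,623.67

2,624 cones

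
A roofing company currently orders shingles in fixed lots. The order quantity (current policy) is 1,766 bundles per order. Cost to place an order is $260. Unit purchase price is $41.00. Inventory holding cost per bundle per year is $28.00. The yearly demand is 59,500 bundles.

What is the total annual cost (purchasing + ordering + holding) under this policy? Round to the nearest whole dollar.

Orders/yr = 59,500/1,766 = 33.692; ordering cost = 33.692 × $260 = $8,759.91
Average inventory = 1,766/2 = 883; holding cost = 883 × $28 = $24,724.00
Purchase cost = D·C = 59,500 × 41 = $2,439,500.00
Total = $8,759.91 + $24,724.00 + $2,439,500.00 = $2,472,983.91

$2,472,984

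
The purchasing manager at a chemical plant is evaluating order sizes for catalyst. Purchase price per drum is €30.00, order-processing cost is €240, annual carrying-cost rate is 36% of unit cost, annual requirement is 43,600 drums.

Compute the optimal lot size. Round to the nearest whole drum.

1,392 drums

Holding cost per drum per year: H = 36% × €30 = €10.8000
EOQ = √(2DS/H) = √(2 × 43,600 × 240 / 10.8)
    = √(1,937,777.78) ≈ 1,392.04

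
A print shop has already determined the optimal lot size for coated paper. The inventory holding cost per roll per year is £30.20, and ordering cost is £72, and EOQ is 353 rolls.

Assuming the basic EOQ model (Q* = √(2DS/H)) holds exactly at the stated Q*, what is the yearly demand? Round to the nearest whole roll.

EOQ relation: Q² = 2DS/H, so rearrange for the unknown.
D = Q²H / (2S) = 353² × 30.2 / (2 × 72) = 26,133.28

26,133 rolls per year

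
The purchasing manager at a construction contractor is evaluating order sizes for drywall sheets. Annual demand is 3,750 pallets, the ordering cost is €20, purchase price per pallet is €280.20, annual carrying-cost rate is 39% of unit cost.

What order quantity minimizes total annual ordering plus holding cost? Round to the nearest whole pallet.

37 pallets

H = i·C = 0.39 × €280.2 = €109.2780 per pallet-year
2DS/H = 2·3,750·20/109.278 = 1,372.65
EOQ = √1,372.65 ≈ 37.05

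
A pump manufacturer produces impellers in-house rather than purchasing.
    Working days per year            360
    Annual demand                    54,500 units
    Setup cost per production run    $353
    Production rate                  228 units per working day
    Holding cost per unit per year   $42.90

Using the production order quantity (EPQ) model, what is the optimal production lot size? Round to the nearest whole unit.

d = 54,500/360 = 151.3889 units/day;  effective holding cost H(1 − d/p) = 42.9·(1 − 151.3889/228) = 14.41499
Q* = √(2DS / H_eff) = √(2·54,500·353 / 14.41499) ≈ 1,633.78

1,634 units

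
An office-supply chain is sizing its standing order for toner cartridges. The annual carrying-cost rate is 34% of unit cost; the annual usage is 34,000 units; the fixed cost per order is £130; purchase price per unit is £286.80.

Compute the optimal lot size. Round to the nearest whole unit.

301 units

H = i·C = 0.34 × £286.8 = £97.5120 per unit-year
Optimal lot size Q* = (2 × 34,000 × £130 / £97.512)^½ ≈ 301.09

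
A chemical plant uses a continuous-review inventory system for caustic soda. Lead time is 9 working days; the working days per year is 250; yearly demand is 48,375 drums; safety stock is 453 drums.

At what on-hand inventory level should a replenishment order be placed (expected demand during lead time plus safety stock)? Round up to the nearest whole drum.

2,195 drums

Daily demand d = 48,375 / 250 = 193.500 drums/day
Demand during lead time = 193.500 × 9 = 1,741.50
Reorder point = 1,741.50 + 453 = 2,194.50 → round up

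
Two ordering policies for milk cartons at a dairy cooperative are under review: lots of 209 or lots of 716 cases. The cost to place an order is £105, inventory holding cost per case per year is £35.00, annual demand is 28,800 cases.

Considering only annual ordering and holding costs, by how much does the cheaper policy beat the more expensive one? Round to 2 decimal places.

£1,372.94

For each Q, cost = (D/Q)·S + (Q/2)·H.
TC(209) = (28,800/209)×105 + (209/2)×35 = £18,126.40
TC(716) = (28,800/716)×105 + (716/2)×35 = £16,753.46
|ΔTC| = |£18,126.40 − £16,753.46| = £1,372.94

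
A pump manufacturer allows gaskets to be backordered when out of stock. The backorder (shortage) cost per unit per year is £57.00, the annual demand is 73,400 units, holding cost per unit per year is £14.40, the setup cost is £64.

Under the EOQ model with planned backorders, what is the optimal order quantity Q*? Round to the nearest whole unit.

Basic EOQ = √(2·73,400·64/14.4) = 807.740
Backorder adjustment √((H+b)/b) = √((14.4+57)/57) = 1.1192
Q* = 807.740 × 1.1192 ≈ 904.03

904 units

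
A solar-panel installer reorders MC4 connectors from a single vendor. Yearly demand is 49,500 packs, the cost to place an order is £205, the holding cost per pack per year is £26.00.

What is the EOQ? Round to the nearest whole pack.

Q* = √(2·D·S / H) = √(2·49,500·205 / 26) = √780,576.9 ≈ 883.50

884 packs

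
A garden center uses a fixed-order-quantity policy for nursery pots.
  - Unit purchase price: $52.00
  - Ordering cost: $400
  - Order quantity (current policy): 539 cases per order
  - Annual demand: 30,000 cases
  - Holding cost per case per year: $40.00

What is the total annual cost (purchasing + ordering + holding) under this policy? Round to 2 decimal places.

$1,593,043.45

Ordering: D/Q × S = 30,000/539 × $400 = $22,263.45
Holding:  Q/2 × H = 539/2 × $40 = $10,780.00
Purchase cost = D·C = 30,000 × 52 = $1,560,000.00
Total = $22,263.45 + $10,780.00 + $1,560,000.00 = $1,593,043.45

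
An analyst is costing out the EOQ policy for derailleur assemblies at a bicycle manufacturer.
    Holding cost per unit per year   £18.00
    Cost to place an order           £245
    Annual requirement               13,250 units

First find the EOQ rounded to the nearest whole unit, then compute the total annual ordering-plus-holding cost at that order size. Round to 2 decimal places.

2DS/H = 2·13,250·245/18 = 360,694.44
EOQ = √360,694.44 ≈ 600.58 → Q = 601 units
Ordering: D/Q × S = 13,250/601 × £245 = £5,401.41
Holding:  Q/2 × H = 601/2 × £18 = £5,409.00
Total = £5,401.41 + £5,409.00 = £10,810.41

£10,810.41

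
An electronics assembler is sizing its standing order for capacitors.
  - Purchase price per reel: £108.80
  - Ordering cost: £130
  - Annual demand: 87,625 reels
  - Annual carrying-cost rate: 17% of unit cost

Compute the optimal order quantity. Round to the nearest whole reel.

1,110 reels

Carrying cost H = £108.8 × 17% = £18.4960/reel/yr
EOQ = √(2DS/H) = √(2 × 87,625 × 130 / 18.496)
    = √(1,231,752.81) ≈ 1,109.84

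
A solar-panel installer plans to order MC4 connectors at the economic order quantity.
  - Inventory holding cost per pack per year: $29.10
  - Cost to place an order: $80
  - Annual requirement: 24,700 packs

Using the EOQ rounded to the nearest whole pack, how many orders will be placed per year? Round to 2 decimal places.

Q* = √(2·D·S / H) = √(2·24,700·80 / 29.1) = √135,807.6 ≈ 368.52 → Q = 369
Orders per year = D/Q = 24,700 / 369 = 66.938

66.94 orders per year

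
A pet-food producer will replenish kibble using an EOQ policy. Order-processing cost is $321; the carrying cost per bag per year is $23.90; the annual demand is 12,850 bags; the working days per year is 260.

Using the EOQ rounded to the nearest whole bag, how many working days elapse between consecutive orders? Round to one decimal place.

Q* = √(2·D·S / H) = √(2·12,850·321 / 23.9) = √345,175.7 ≈ 587.52 → Q = 588 bags
T = Q/D × 260 days = 588/12,850 × 260 = 11.897 days

11.9 days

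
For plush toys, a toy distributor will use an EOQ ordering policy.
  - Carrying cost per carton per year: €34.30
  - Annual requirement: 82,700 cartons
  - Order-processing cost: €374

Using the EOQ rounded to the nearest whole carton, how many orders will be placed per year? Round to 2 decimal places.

61.58 orders per year

EOQ = √(2DS/H) = √(2 × 82,700 × 374 / 34.3)
    = √(1,803,486.88) ≈ 1,342.94 → Q = 1,343
N = D/Q = 82,700/1,343 ≈ 61.579 orders/yr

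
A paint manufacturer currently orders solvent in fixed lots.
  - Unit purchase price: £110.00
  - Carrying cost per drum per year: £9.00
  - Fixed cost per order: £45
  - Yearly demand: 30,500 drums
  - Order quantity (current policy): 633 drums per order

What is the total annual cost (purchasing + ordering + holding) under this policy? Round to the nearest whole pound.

£3,360,017

Orders/yr = 30,500/633 = 48.183; ordering cost = 48.183 × £45 = £2,168.25
Average inventory = 633/2 = 316.5; holding cost = 316.5 × £9 = £2,848.50
Purchase cost = D·C = 30,500 × 110 = £3,355,000.00
Total = £2,168.25 + £2,848.50 + £3,355,000.00 = £3,360,016.75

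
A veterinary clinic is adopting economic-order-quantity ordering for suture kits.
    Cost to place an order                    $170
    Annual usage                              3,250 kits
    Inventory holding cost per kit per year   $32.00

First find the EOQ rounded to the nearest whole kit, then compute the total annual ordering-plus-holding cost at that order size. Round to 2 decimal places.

$5,946.43

Optimal lot size Q* = (2 × 3,250 × $170 / $32)^½ ≈ 185.83 → Q = 186 kits
Orders/yr = 3,250/186 = 17.473; ordering cost = 17.473 × $170 = $2,970.43
Average inventory = 186/2 = 93; holding cost = 93 × $32 = $2,976.00
Total = $2,970.43 + $2,976.00 = $5,946.43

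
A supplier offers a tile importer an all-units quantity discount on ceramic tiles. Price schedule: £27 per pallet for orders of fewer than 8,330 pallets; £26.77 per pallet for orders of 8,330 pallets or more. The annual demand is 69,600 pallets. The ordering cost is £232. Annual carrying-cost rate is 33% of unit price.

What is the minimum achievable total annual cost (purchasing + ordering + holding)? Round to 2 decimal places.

£1,896,162.99

H₁ = 33%×£27 = £8.9100;  H₂ = 33%×£26.77 = £8.8341
EOQ₁ = √(2×69,600×232/8.9100) = 1,903.82  (< 8,330, feasible at tier 1)
EOQ₂ = √(2×69,600×232/8.8341) = 1,911.98  (< 8,330 → use Q = 8,330 at tier-2 price)
TC(tier 1 (EOQ₁), Q≈1,903.8) = £1,896,162.99
TC(tier 2, Q≈8,330.0) = £1,901,924.47
Minimum at tier 1 (EOQ₁): £1,896,162.99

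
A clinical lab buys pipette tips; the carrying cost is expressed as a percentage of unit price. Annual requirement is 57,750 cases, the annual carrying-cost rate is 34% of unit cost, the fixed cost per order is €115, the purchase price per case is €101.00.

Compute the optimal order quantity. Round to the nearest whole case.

622 cases

Holding cost per case per year: H = 34% × €101 = €34.3400
EOQ = √(2DS/H) = √(2 × 57,750 × 115 / 34.34)
    = √(386,793.83) ≈ 621.93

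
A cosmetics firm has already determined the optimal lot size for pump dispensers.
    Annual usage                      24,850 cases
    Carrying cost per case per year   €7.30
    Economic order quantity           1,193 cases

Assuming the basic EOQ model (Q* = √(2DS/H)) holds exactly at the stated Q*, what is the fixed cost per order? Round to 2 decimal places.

€209.05

From Q* = √(2DS/H) ⇒ Q*² = 2DS/H.
S = Q²H / (2D) = 1,193² × 7.3 / (2 × 24,850) = 209.0486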